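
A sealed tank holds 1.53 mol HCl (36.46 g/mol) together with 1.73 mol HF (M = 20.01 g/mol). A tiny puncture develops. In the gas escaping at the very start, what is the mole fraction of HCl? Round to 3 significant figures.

Effusion rate of each component ∝ n_i/√M_i (partial pressure × 1/√M).
Mole fraction of HCl in the effusate = (n_HCl/√M_HCl) / (n_HCl/√M_HCl + n_HF/√M_HF)
= (1.53/√36.46) / (1.53/√36.46 + 1.73/√20.01) = 0.2534/(0.2534 + 0.3867) = 0.396.

0.396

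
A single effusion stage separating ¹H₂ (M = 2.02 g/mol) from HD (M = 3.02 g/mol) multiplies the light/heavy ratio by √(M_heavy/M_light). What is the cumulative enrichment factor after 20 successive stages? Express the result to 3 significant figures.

55.8

The single-stage factor is √(M_heavy/M_light), so 20 stages give [√(3.02/2.02)]^20 = (3.02/2.02)^(20/2).
= 1.49505^10 = 55.8.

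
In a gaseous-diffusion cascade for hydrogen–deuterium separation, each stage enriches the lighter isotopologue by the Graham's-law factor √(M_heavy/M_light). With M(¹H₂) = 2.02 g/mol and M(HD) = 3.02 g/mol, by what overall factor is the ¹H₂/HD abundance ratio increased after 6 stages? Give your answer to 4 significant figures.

The single-stage factor is √(M_heavy/M_light), so 6 stages give [√(3.02/2.02)]^6 = (3.02/2.02)^(6/2).
= 1.49505^3 = 3.342.

3.342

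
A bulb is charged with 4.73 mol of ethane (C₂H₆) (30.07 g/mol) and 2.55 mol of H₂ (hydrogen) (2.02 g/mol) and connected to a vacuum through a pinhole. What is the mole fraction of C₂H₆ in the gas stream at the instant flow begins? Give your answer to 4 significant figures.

0.3247

Each component's effusion rate ∝ (its partial pressure)·(1/√M) ∝ n_i/√M_i.
So x_C₂H₆ in the escaping gas = (n_C₂H₆/√M_C₂H₆) / Σ(n_i/√M_i)
= (4.73/√30.07) / (4.73/√30.07 + 2.55/√2.02) = 0.8626/(0.8626 + 1.794) = 0.3247.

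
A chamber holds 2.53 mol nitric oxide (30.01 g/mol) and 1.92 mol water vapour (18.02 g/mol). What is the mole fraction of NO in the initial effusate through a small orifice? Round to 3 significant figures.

The effusion rate of species i is ∝ p_i/√M_i ∝ n_i/√M_i.
So x_NO in the escaping gas = (n_NO/√M_NO) / Σ(n_i/√M_i)
= (2.53/√30.01) / (2.53/√30.01 + 1.92/√18.02) = 0.4618/(0.4618 + 0.4523) = 0.505.

0.505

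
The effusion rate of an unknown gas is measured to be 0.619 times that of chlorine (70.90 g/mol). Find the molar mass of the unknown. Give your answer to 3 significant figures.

Graham's law gives rate_X/rate_Cl₂ = √(M_Cl₂/M_X).
0.619 = √(70.90/M_X)
M_X = 70.90 / 0.619² = 70.90 / 0.3832 = 185 g/mol

185 g/mol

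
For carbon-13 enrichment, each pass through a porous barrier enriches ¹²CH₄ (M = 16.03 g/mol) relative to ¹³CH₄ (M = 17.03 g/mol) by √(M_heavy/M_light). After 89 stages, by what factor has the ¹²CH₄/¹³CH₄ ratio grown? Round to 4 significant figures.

14.77

Each stage multiplies the ratio by α = √(17.03/16.03), so after 89 stages the overall factor is α^89 = (17.03/16.03)^(89/2).
= 1.06238^(89/2) = 14.77.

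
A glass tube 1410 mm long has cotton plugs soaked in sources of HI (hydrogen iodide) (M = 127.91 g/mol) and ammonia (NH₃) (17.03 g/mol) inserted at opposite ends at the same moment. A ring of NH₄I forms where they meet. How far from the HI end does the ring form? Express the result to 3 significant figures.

377 mm

Graham's law gives d_HI/d_NH₃ = rate_HI/rate_NH₃ = √(M_NH₃/M_HI) = √(17.03/127.91) = 0.3649.
With d_HI + d_NH₃ = 1410 mm, d_NH₃ = 1410/(1 + 0.3649) = 1033 mm.
d_HI = 1410 − 1033 = 377 mm.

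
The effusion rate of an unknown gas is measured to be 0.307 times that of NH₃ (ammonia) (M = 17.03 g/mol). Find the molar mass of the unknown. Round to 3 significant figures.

Since effusion rate ∝ 1/√M, rate_X/rate_NH₃ = √(M_NH₃/M_X).
0.307 = √(17.03/M_X)
M_X = 17.03 / 0.307² = 17.03 / 0.09425 = 181 g/mol

181 g/mol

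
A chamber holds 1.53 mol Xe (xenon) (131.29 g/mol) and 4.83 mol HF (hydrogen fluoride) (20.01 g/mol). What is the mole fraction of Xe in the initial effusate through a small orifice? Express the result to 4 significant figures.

Effusion rate of each component ∝ n_i/√M_i (partial pressure × 1/√M).
Mole fraction of Xe in the effusate = (n_Xe/√M_Xe) / (n_Xe/√M_Xe + n_HF/√M_HF)
= (1.53/√131.29) / (1.53/√131.29 + 4.83/√20.01) = 0.1335/(0.1335 + 1.080) = 0.1101.

0.1101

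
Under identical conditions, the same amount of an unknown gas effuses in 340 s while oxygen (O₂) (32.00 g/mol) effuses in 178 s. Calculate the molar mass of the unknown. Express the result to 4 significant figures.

By Graham's law, t_X/t_O₂ = √(M_X/M_O₂).
340/178 = 1.910 = √(M_X/32.00)
M_X = 32.00 × 1.910² = 32.00 × 3.649 = 116.8 g/mol

116.8 g/mol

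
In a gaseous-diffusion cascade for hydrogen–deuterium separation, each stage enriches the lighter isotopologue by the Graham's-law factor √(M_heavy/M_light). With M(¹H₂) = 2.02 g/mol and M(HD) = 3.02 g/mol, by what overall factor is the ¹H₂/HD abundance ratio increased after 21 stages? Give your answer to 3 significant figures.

Overall factor = α^21 with α = √(3.02/2.02), i.e. (3.02/2.02)^(21/2).
= 1.49505^(21/2) = 68.2.

68.2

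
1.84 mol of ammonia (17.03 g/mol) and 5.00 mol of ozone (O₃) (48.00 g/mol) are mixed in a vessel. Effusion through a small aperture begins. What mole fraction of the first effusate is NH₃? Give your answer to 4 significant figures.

The effusion rate of species i is ∝ p_i/√M_i ∝ n_i/√M_i.
Mole fraction of NH₃ in the effusate = (n_NH₃/√M_NH₃) / (n_NH₃/√M_NH₃ + n_O₃/√M_O₃)
= (1.84/√17.03) / (1.84/√17.03 + 5.00/√48.00) = 0.4459/(0.4459 + 0.7217) = 0.3819.

0.3819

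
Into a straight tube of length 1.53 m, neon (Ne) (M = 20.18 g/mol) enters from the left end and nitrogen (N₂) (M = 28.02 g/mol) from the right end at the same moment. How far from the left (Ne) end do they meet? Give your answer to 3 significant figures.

In equal time, each gas travels a distance ∝ its rate ∝ 1/√M, so d_Ne/d_N₂ = √(M_N₂/M_Ne) = √(28.02/20.18) = 1.178.
With d_Ne + d_N₂ = 1.53 m, d_N₂ = 1.53/(1 + 1.178) = 0.7024 m.
d_Ne = 1.53 − 0.7024 = 0.828 m.

0.828 m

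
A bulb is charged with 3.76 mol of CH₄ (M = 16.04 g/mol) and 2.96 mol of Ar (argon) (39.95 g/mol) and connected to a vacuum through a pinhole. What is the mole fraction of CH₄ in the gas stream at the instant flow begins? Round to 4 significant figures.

The effusion rate of species i is ∝ p_i/√M_i ∝ n_i/√M_i.
x_CH₄(eff) = (n_CH₄/√M_CH₄) / (n_CH₄/√M_CH₄ + n_Ar/√M_Ar)
= (3.76/√16.04) / (3.76/√16.04 + 2.96/√39.95) = 0.9388/(0.9388 + 0.4683) = 0.6672.

0.6672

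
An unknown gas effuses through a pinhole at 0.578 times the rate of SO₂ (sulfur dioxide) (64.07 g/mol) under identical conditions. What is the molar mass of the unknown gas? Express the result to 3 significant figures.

Since effusion rate ∝ 1/√M, rate_X/rate_SO₂ = √(M_SO₂/M_X).
0.578 = √(64.07/M_X)
M_X = 64.07 / 0.578² = 64.07 / 0.3341 = 192 g/mol

192 g/mol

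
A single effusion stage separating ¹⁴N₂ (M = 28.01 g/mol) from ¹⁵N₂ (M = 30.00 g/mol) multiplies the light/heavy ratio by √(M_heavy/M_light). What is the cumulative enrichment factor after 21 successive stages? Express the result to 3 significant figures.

2.06

Each stage multiplies the ratio by α = √(30.00/28.01), so after 21 stages the overall factor is α^21 = (30.00/28.01)^(21/2).
= 1.07105^(21/2) = 2.06.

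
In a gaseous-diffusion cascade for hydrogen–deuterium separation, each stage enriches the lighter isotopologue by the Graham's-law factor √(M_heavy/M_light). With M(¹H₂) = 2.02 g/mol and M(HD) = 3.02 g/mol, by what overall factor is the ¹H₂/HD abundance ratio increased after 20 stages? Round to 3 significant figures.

55.8

Overall factor = α^20 with α = √(3.02/2.02), i.e. (3.02/2.02)^(20/2).
= 1.49505^10 = 55.8.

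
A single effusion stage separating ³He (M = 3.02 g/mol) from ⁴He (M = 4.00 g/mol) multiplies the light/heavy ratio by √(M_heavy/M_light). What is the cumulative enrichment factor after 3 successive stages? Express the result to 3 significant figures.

The single-stage factor is √(M_heavy/M_light), so 3 stages give [√(4.00/3.02)]^3 = (4.00/3.02)^(3/2).
= 1.32450^(3/2) = 1.52.

1.52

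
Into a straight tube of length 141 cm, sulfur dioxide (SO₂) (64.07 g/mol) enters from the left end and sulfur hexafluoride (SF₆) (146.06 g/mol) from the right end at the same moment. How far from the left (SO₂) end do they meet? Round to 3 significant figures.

Distances travelled in equal time are proportional to diffusion rates, so d_SO₂/d_SF₆ = √(M_SF₆/M_SO₂) = √(146.06/64.07) = 1.510.
With d_SO₂ + d_SF₆ = 141 cm, d_SF₆ = 141/(1 + 1.510) = 56.18 cm.
d_SO₂ = 141 − 56.18 = 84.8 cm.

84.8 cm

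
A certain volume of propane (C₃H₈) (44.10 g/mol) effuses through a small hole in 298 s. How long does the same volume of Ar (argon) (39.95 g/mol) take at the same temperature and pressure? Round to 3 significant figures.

Graham's law gives t_Ar/t_C₃H₈ = √(M_Ar/M_C₃H₈) = √(39.95/44.10) = √0.9059 = 0.9518.
So the time for Ar is 298 × 0.9518 = 284 s.

284 s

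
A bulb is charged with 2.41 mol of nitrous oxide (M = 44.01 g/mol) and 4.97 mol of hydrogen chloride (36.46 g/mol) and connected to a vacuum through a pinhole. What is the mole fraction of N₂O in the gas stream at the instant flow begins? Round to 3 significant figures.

Rate_i ∝ x_i/√M_i (Graham's law weighted by mole fraction), so the effusate composition follows n_i/√M_i.
Mole fraction of N₂O in the effusate = (n_N₂O/√M_N₂O) / (n_N₂O/√M_N₂O + n_HCl/√M_HCl)
= (2.41/√44.01) / (2.41/√44.01 + 4.97/√36.46) = 0.3633/(0.3633 + 0.8231) = 0.306.

0.306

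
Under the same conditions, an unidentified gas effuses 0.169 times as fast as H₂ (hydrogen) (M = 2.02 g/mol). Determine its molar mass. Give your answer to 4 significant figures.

70.73 g/mol

Using Graham's law: rate_X/rate_H₂ = √(M_H₂/M_X).
0.169 = √(2.02/M_X)
M_X = 2.02 / 0.169² = 2.02 / 0.02856 = 70.73 g/mol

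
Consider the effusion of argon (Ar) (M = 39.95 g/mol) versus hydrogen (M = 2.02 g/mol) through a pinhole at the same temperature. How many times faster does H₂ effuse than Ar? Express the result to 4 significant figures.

Since effusion rate ∝ 1/√M, rate_H₂/rate_Ar = √(M_Ar/M_H₂) = √(39.95/2.02) = √19.78 = 4.447.

4.447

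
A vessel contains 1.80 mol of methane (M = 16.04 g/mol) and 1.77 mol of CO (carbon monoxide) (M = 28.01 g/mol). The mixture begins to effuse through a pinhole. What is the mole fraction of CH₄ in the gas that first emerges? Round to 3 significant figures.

Effusion rate of each component ∝ n_i/√M_i (partial pressure × 1/√M).
x_CH₄(eff) = (n_CH₄/√M_CH₄) / (n_CH₄/√M_CH₄ + n_CO/√M_CO)
= (1.80/√16.04) / (1.80/√16.04 + 1.77/√28.01) = 0.4494/(0.4494 + 0.3344) = 0.573.

0.573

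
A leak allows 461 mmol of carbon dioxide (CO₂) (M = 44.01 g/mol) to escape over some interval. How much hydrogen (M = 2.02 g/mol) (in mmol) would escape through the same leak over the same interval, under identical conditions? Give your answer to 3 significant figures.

Graham's law gives rate_H₂/rate_CO₂ = √(M_CO₂/M_H₂) = √(44.01/2.02) = √21.79 = 4.668.
So the amount for H₂ is 461 × 4.668 = 2150 mmol.

2150 mmol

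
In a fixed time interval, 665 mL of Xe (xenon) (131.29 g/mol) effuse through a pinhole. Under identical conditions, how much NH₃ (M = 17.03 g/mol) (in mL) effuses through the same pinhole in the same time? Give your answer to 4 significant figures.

Since effusion rate ∝ 1/√M, rate_NH₃/rate_Xe = √(M_Xe/M_NH₃) = √(131.29/17.03) = √7.709 = 2.777.
So the volume for NH₃ is 665 × 2.777 = 1846 mL.

1846 mL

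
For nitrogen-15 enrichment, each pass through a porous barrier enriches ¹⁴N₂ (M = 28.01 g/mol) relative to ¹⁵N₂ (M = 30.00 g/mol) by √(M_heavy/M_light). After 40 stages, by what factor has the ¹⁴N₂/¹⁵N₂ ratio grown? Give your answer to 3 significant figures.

The single-stage factor is √(M_heavy/M_light), so 40 stages give [√(30.00/28.01)]^40 = (30.00/28.01)^(40/2).
= 1.07105^20 = 3.95.

3.95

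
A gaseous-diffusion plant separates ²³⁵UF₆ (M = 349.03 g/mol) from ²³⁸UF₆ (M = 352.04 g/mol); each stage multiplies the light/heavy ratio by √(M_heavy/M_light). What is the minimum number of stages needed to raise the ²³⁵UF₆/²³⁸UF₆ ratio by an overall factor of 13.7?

610

Single-stage factor α = √(352.04/349.03), so ln α = ½ ln(1.00862) = 0.004293.
Need α^N ≥ 13.7 ⇒ N ≥ ln(13.7) / ln α = 2.617 / 0.004293 = 609.62.
So at least 610 stages are needed.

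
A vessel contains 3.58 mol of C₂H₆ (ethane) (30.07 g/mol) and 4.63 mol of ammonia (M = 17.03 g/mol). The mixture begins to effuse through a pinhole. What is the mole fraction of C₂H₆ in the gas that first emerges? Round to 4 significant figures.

Each component's effusion rate ∝ (its partial pressure)·(1/√M) ∝ n_i/√M_i.
So x_C₂H₆ in the escaping gas = (n_C₂H₆/√M_C₂H₆) / Σ(n_i/√M_i)
= (3.58/√30.07) / (3.58/√30.07 + 4.63/√17.03) = 0.6529/(0.6529 + 1.122) = 0.3678.

0.3678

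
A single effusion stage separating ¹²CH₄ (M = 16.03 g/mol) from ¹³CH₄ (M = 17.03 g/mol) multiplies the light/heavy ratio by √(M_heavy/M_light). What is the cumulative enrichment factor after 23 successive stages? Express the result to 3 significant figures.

Each stage multiplies the ratio by α = √(17.03/16.03), so after 23 stages the overall factor is α^23 = (17.03/16.03)^(23/2).
= 1.06238^(23/2) = 2.01.

2.01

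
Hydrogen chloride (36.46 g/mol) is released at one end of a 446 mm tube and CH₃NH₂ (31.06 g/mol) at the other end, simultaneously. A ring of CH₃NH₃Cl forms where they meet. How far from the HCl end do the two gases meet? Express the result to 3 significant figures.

In equal time, each gas travels a distance ∝ its rate ∝ 1/√M, so d_HCl/d_CH₃NH₂ = √(M_CH₃NH₂/M_HCl) = √(31.06/36.46) = 0.9230.
With d_HCl + d_CH₃NH₂ = 446 mm, d_CH₃NH₂ = 446/(1 + 0.9230) = 231.9 mm.
d_HCl = 446 − 231.9 = 214 mm.

214 mm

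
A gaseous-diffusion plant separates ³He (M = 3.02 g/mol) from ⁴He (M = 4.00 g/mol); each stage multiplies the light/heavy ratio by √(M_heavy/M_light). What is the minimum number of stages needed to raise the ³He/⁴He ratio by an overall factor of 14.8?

20

With α = √(4.00/3.02) per stage, ln α = ½ ln(1.32450) = 0.1405.
Need α^N ≥ 14.8 ⇒ N ≥ ln(14.8) / ln α = 2.695 / 0.1405 = 19.18.
Minimum whole number of stages: N = 20.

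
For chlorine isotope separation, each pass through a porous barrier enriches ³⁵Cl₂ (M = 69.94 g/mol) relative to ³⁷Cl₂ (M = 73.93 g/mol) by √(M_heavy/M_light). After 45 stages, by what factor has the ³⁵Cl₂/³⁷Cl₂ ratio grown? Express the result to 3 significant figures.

3.48

Overall factor = α^45 with α = √(73.93/69.94), i.e. (73.93/69.94)^(45/2).
= 1.05705^(45/2) = 3.48.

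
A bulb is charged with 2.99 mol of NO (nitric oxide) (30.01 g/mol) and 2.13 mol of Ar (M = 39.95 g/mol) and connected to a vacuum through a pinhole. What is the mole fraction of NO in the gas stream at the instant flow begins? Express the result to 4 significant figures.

0.6183

Rate_i ∝ x_i/√M_i (Graham's law weighted by mole fraction), so the effusate composition follows n_i/√M_i.
x_NO(eff) = (n_NO/√M_NO) / (n_NO/√M_NO + n_Ar/√M_Ar)
= (2.99/√30.01) / (2.99/√30.01 + 2.13/√39.95) = 0.5458/(0.5458 + 0.3370) = 0.6183.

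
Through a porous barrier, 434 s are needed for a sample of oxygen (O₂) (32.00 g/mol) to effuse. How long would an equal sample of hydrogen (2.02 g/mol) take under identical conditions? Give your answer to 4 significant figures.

109.0 s

By Graham's law, t_H₂/t_O₂ = √(M_H₂/M_O₂) = √(2.02/32.00) = √0.06313 = 0.2512.
So the time for H₂ is 434 × 0.2512 = 109.0 s.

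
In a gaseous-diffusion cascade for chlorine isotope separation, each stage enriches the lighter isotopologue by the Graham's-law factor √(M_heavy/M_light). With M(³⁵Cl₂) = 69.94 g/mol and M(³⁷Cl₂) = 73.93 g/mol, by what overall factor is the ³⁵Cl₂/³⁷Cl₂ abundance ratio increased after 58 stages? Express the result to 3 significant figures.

5.00

After 58 stages the ratio has grown by (√(73.93/69.94))^58 = (73.93/69.94)^(58/2).
= 1.05705^29 = 5.00.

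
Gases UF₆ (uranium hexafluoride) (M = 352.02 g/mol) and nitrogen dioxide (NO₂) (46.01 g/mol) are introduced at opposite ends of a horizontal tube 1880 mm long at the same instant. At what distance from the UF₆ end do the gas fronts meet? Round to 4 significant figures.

Graham's law gives d_UF₆/d_NO₂ = rate_UF₆/rate_NO₂ = √(M_NO₂/M_UF₆) = √(46.01/352.02) = 0.3615.
With d_UF₆ + d_NO₂ = 1880 mm, d_NO₂ = 1880/(1 + 0.3615) = 1381 mm.
d_UF₆ = 1880 − 1381 = 499.2 mm.

499.2 mm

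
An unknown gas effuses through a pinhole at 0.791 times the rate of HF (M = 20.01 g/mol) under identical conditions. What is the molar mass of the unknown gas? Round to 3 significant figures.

Since effusion rate ∝ 1/√M, rate_X/rate_HF = √(M_HF/M_X).
0.791 = √(20.01/M_X)
M_X = 20.01 / 0.791² = 20.01 / 0.6257 = 32.0 g/mol

32.0 g/mol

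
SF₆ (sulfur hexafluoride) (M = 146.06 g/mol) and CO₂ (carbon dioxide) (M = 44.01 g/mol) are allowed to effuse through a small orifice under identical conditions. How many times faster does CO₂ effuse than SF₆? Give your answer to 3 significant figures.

1.82

Using Graham's law: rate_CO₂/rate_SF₆ = √(M_SF₆/M_CO₂) = √(146.06/44.01) = √3.319 = 1.82.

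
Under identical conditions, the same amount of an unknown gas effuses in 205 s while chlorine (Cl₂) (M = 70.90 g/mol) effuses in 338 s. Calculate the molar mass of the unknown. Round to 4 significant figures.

By Graham's law, t_X/t_Cl₂ = √(M_X/M_Cl₂).
205/338 = 0.6065 = √(M_X/70.90)
M_X = 70.90 × 0.6065² = 70.90 × 0.3679 = 26.08 g/mol

26.08 g/mol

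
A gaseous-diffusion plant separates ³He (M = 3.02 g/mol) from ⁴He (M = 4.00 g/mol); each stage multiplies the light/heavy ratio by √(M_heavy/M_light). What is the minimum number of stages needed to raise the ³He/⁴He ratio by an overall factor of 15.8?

Single-stage factor α = √(4.00/3.02), so ln α = ½ ln(1.32450) = 0.1405.
Need α^N ≥ 15.8 ⇒ N ≥ ln(15.8) / ln α = 2.760 / 0.1405 = 19.64.
Rounding up, N = 20 stages.

20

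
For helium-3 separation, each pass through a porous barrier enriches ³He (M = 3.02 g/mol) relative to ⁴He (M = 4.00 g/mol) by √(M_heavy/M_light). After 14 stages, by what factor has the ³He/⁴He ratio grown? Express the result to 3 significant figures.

The single-stage factor is √(M_heavy/M_light), so 14 stages give [√(4.00/3.02)]^14 = (4.00/3.02)^(14/2).
= 1.32450^7 = 7.15.

7.15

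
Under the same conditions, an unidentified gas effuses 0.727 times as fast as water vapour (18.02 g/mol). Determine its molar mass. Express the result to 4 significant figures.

Since effusion rate ∝ 1/√M, rate_X/rate_H₂O = √(M_H₂O/M_X).
0.727 = √(18.02/M_X)
M_X = 18.02 / 0.727² = 18.02 / 0.5285 = 34.09 g/mol

34.09 g/mol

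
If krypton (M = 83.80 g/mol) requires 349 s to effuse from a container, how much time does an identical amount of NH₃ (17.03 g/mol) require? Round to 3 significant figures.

By Graham's law, t_NH₃/t_Kr = √(M_NH₃/M_Kr) = √(17.03/83.80) = √0.2032 = 0.4508.
So the time for NH₃ is 349 × 0.4508 = 157 s.

157 s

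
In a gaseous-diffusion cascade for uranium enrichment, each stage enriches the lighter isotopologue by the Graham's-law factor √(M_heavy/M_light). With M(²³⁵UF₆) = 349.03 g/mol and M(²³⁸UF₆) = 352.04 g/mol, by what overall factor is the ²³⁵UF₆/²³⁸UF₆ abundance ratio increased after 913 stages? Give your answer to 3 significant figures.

50.4

The single-stage factor is √(M_heavy/M_light), so 913 stages give [√(352.04/349.03)]^913 = (352.04/349.03)^(913/2).
= 1.00862^(913/2) = 50.4.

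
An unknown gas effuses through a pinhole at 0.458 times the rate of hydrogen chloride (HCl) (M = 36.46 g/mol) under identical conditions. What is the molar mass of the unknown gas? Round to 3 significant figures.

174 g/mol

Since effusion rate ∝ 1/√M, rate_X/rate_HCl = √(M_HCl/M_X).
0.458 = √(36.46/M_X)
M_X = 36.46 / 0.458² = 36.46 / 0.2098 = 174 g/mol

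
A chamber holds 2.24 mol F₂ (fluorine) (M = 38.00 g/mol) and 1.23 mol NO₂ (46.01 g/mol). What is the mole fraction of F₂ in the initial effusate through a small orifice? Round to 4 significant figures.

Effusion rate of each component ∝ n_i/√M_i (partial pressure × 1/√M).
x_F₂(eff) = (n_F₂/√M_F₂) / (n_F₂/√M_F₂ + n_NO₂/√M_NO₂)
= (2.24/√38.00) / (2.24/√38.00 + 1.23/√46.01) = 0.3634/(0.3634 + 0.1813) = 0.6671.

0.6671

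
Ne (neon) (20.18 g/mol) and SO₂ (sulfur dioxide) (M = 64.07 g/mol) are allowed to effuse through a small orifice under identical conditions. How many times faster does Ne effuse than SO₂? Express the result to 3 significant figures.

1.78

From Graham's law, rate_Ne/rate_SO₂ = √(M_SO₂/M_Ne) = √(64.07/20.18) = √3.175 = 1.78.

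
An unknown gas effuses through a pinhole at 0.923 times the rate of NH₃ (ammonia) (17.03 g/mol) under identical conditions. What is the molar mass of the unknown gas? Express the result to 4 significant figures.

19.99 g/mol

From Graham's law, rate_X/rate_NH₃ = √(M_NH₃/M_X).
0.923 = √(17.03/M_X)
M_X = 17.03 / 0.923² = 17.03 / 0.8519 = 19.99 g/mol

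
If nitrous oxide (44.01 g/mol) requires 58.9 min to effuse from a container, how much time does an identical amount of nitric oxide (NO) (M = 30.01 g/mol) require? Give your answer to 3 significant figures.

48.6 min

Using Graham's law: t_NO/t_N₂O = √(M_NO/M_N₂O) = √(30.01/44.01) = √0.6819 = 0.8258.
So the time for NO is 58.9 × 0.8258 = 48.6 min.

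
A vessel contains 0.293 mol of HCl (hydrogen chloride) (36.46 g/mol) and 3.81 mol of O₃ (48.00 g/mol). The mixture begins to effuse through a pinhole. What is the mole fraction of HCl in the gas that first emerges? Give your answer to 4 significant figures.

Rate_i ∝ x_i/√M_i (Graham's law weighted by mole fraction), so the effusate composition follows n_i/√M_i.
x_HCl(eff) = (n_HCl/√M_HCl) / (n_HCl/√M_HCl + n_O₃/√M_O₃)
= (0.293/√36.46) / (0.293/√36.46 + 3.81/√48.00) = 0.04852/(0.04852 + 0.5499) = 0.08108.

0.08108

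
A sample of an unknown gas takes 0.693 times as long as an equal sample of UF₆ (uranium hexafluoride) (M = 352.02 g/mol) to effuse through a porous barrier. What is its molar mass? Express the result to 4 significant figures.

169.1 g/mol

Graham's law gives t_X/t_UF₆ = √(M_X/M_UF₆).
0.693 = √(M_X/352.02)
M_X = 352.02 × 0.693² = 352.02 × 0.4802 = 169.1 g/mol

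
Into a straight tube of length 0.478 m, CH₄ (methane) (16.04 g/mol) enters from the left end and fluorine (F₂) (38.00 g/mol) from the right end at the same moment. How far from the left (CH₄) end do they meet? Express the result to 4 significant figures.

0.2898 m

In equal time, each gas travels a distance ∝ its rate ∝ 1/√M, so d_CH₄/d_F₂ = √(M_F₂/M_CH₄) = √(38.00/16.04) = 1.539.
With d_CH₄ + d_F₂ = 0.478 m, d_F₂ = 0.478/(1 + 1.539) = 0.1882 m.
d_CH₄ = 0.478 − 0.1882 = 0.2898 m.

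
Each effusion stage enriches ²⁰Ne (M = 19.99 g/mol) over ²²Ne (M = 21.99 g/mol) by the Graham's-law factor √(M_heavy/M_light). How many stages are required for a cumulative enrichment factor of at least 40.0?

With α = √(21.99/19.99) per stage, ln α = ½ ln(1.10005) = 0.04768.
Need α^N ≥ 40.0 ⇒ N ≥ ln(40.0) / ln α = 3.689 / 0.04768 = 77.37.
So at least 78 stages are needed.

78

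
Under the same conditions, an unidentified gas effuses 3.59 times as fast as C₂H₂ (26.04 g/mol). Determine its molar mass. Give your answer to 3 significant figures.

By Graham's law, rate_X/rate_C₂H₂ = √(M_C₂H₂/M_X).
3.59 = √(26.04/M_X)
M_X = 26.04 / 3.59² = 26.04 / 12.89 = 2.02 g/mol

2.02 g/mol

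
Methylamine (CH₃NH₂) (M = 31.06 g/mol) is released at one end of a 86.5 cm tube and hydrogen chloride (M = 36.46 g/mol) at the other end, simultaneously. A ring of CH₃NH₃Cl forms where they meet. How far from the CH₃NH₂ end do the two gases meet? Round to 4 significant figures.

Distances travelled in equal time are proportional to diffusion rates, so d_CH₃NH₂/d_HCl = √(M_HCl/M_CH₃NH₂) = √(36.46/31.06) = 1.083.
With d_CH₃NH₂ + d_HCl = 86.5 cm, d_HCl = 86.5/(1 + 1.083) = 41.52 cm.
d_CH₃NH₂ = 86.5 − 41.52 = 44.98 cm.

44.98 cm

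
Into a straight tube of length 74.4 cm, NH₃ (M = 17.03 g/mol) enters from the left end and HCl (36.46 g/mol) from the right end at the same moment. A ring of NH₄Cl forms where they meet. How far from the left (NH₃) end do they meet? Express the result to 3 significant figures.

The fronts meet when d_NH₃ + d_HCl = L with d_NH₃/d_HCl = √(M_HCl/M_NH₃) (Graham's law). Here √(M_HCl/M_NH₃) = √(36.46/17.03) = 1.463.
With d_NH₃ + d_HCl = 74.4 cm, d_HCl = 74.4/(1 + 1.463) = 30.20 cm.
d_NH₃ = 74.4 − 30.20 = 44.2 cm.

44.2 cm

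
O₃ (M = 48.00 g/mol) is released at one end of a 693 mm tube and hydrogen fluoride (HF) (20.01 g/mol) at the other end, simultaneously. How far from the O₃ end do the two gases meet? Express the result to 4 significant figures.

Graham's law gives d_O₃/d_HF = rate_O₃/rate_HF = √(M_HF/M_O₃) = √(20.01/48.00) = 0.6457.
With d_O₃ + d_HF = 693 mm, d_HF = 693/(1 + 0.6457) = 421.1 mm.
d_O₃ = 693 − 421.1 = 271.9 mm.

271.9 mm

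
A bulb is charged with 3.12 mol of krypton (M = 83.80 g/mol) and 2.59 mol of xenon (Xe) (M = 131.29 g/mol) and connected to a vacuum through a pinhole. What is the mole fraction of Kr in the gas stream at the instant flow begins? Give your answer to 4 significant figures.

Rate_i ∝ x_i/√M_i (Graham's law weighted by mole fraction), so the effusate composition follows n_i/√M_i.
x_Kr(eff) = (n_Kr/√M_Kr) / (n_Kr/√M_Kr + n_Xe/√M_Xe)
= (3.12/√83.80) / (3.12/√83.80 + 2.59/√131.29) = 0.3408/(0.3408 + 0.2260) = 0.6012.

0.6012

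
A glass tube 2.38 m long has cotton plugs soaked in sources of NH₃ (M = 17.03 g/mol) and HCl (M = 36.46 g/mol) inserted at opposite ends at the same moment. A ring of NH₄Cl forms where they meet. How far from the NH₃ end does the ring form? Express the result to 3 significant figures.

1.41 m

Distances travelled in equal time are proportional to diffusion rates, so d_NH₃/d_HCl = √(M_HCl/M_NH₃) = √(36.46/17.03) = 1.463.
With d_NH₃ + d_HCl = 2.38 m, d_HCl = 2.38/(1 + 1.463) = 0.9662 m.
d_NH₃ = 2.38 − 0.9662 = 1.41 m.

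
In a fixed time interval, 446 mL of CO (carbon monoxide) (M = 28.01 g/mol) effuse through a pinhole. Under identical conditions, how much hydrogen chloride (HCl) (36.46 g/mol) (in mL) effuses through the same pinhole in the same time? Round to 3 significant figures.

391 mL

By Graham's law, rate_HCl/rate_CO = √(M_CO/M_HCl) = √(28.01/36.46) = √0.7682 = 0.8765.
So the volume for HCl is 446 × 0.8765 = 391 mL.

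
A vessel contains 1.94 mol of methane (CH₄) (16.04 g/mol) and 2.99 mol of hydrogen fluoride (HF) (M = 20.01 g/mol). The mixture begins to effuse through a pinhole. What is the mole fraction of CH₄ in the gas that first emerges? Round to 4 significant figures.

0.4202

Each component's effusion rate ∝ (its partial pressure)·(1/√M) ∝ n_i/√M_i.
x_CH₄(eff) = (n_CH₄/√M_CH₄) / (n_CH₄/√M_CH₄ + n_HF/√M_HF)
= (1.94/√16.04) / (1.94/√16.04 + 2.99/√20.01) = 0.4844/(0.4844 + 0.6684) = 0.4202.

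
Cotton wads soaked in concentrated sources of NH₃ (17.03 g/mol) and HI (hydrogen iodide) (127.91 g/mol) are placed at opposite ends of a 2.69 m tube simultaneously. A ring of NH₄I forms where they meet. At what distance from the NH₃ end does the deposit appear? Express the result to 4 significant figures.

1.971 m

Graham's law gives d_NH₃/d_HI = rate_NH₃/rate_HI = √(M_HI/M_NH₃) = √(127.91/17.03) = 2.741.
With d_NH₃ + d_HI = 2.69 m, d_HI = 2.69/(1 + 2.741) = 0.7191 m.
d_NH₃ = 2.69 − 0.7191 = 1.971 m.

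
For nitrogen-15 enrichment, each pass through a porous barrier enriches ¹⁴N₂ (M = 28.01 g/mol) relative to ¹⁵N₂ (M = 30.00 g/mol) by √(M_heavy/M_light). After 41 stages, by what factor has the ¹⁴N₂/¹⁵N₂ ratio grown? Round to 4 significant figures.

The single-stage factor is √(M_heavy/M_light), so 41 stages give [√(30.00/28.01)]^41 = (30.00/28.01)^(41/2).
= 1.07105^(41/2) = 4.084.

4.084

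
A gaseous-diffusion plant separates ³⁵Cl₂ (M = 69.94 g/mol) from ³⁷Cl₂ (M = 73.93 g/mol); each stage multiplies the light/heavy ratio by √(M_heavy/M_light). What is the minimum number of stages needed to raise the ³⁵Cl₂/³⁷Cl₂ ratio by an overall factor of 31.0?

With α = √(73.93/69.94) per stage, ln α = ½ ln(1.05705) = 0.02774.
Need α^N ≥ 31.0 ⇒ N ≥ ln(31.0) / ln α = 3.434 / 0.02774 = 123.79.
Rounding up, N = 124 stages.

124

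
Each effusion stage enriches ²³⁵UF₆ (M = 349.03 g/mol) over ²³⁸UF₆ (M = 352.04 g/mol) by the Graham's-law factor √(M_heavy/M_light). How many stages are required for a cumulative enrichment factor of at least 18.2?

676

With α = √(352.04/349.03) per stage, ln α = ½ ln(1.00862) = 0.004293.
Need α^N ≥ 18.2 ⇒ N ≥ ln(18.2) / ln α = 2.901 / 0.004293 = 675.78.
So at least 676 stages are needed.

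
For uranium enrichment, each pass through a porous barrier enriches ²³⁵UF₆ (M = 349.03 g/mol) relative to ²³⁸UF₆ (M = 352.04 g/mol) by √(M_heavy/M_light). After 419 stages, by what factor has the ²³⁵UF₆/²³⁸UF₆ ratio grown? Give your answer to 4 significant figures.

The single-stage factor is √(M_heavy/M_light), so 419 stages give [√(352.04/349.03)]^419 = (352.04/349.03)^(419/2).
= 1.00862^(419/2) = 6.043.

6.043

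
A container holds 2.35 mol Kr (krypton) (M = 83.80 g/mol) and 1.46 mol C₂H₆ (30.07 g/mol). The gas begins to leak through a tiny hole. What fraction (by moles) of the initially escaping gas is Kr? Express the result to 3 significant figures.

0.491

The effusion rate of species i is ∝ p_i/√M_i ∝ n_i/√M_i.
x_Kr(eff) = (n_Kr/√M_Kr) / (n_Kr/√M_Kr + n_C₂H₆/√M_C₂H₆)
= (2.35/√83.80) / (2.35/√83.80 + 1.46/√30.07) = 0.2567/(0.2567 + 0.2662) = 0.491.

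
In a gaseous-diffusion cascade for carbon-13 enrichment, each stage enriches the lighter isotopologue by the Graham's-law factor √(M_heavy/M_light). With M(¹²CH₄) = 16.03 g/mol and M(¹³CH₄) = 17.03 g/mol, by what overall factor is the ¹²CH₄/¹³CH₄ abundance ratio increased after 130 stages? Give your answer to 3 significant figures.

51.1

The single-stage factor is √(M_heavy/M_light), so 130 stages give [√(17.03/16.03)]^130 = (17.03/16.03)^(130/2).
= 1.06238^65 = 51.1.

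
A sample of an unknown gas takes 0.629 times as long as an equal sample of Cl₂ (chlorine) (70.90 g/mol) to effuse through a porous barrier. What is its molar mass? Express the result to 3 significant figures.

By Graham's law, t_X/t_Cl₂ = √(M_X/M_Cl₂).
0.629 = √(M_X/70.90)
M_X = 70.90 × 0.629² = 70.90 × 0.3956 = 28.1 g/mol

28.1 g/mol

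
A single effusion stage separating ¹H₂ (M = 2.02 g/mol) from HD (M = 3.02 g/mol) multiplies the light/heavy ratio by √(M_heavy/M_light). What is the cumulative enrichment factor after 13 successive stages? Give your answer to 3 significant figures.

After 13 stages the ratio has grown by (√(3.02/2.02))^13 = (3.02/2.02)^(13/2).
= 1.49505^(13/2) = 13.7.

13.7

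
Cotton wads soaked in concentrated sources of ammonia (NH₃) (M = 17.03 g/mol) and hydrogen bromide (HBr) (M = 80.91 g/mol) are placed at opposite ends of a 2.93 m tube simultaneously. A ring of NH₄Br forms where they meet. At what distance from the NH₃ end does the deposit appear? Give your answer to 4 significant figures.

Distances travelled in equal time are proportional to diffusion rates, so d_NH₃/d_HBr = √(M_HBr/M_NH₃) = √(80.91/17.03) = 2.180.
With d_NH₃ + d_HBr = 2.93 m, d_HBr = 2.93/(1 + 2.180) = 0.9215 m.
d_NH₃ = 2.93 − 0.9215 = 2.009 m.

2.009 m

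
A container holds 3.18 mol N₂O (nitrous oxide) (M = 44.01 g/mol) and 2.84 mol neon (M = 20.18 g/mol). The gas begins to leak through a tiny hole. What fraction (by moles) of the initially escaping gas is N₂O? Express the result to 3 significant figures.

Each component's effusion rate ∝ (its partial pressure)·(1/√M) ∝ n_i/√M_i.
So x_N₂O in the escaping gas = (n_N₂O/√M_N₂O) / Σ(n_i/√M_i)
= (3.18/√44.01) / (3.18/√44.01 + 2.84/√20.18) = 0.4793/(0.4793 + 0.6322) = 0.431.

0.431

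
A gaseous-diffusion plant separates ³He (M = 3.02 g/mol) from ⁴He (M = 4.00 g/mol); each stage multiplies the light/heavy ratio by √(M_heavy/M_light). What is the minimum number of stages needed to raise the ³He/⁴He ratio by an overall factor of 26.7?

24

Per stage α = (4.00/3.02)^(1/2) = 1.32450^0.5, giving ln α = 0.1405.
Need α^N ≥ 26.7 ⇒ N ≥ ln(26.7) / ln α = 3.285 / 0.1405 = 23.38.
So at least 24 stages are needed.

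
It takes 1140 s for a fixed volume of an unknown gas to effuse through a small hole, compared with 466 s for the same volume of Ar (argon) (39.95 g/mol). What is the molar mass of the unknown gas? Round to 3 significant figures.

From Graham's law, t_X/t_Ar = √(M_X/M_Ar).
1140/466 = 2.446 = √(M_X/39.95)
M_X = 39.95 × 2.446² = 39.95 × 5.985 = 239 g/mol

239 g/mol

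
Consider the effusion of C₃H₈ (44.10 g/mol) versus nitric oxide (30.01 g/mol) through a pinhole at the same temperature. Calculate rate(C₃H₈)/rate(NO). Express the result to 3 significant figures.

Graham's law gives rate_C₃H₈/rate_NO = √(M_NO/M_C₃H₈) = √(30.01/44.10) = √0.6805 = 0.825.

0.825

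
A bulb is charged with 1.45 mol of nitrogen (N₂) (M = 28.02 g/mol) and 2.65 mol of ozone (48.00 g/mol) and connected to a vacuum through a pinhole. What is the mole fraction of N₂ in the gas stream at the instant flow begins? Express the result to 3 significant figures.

0.417

Each component's effusion rate ∝ (its partial pressure)·(1/√M) ∝ n_i/√M_i.
So x_N₂ in the escaping gas = (n_N₂/√M_N₂) / Σ(n_i/√M_i)
= (1.45/√28.02) / (1.45/√28.02 + 2.65/√48.00) = 0.2739/(0.2739 + 0.3825) = 0.417.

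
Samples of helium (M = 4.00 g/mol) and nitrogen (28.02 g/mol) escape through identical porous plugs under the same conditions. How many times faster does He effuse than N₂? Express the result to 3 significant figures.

Using Graham's law: rate_He/rate_N₂ = √(M_N₂/M_He) = √(28.02/4.00) = √7.005 = 2.65.

2.65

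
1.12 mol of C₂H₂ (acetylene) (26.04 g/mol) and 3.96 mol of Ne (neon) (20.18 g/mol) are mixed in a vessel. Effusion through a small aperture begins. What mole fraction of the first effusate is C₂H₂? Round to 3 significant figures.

0.199

Effusion rate of each component ∝ n_i/√M_i (partial pressure × 1/√M).
So x_C₂H₂ in the escaping gas = (n_C₂H₂/√M_C₂H₂) / Σ(n_i/√M_i)
= (1.12/√26.04) / (1.12/√26.04 + 3.96/√20.18) = 0.2195/(0.2195 + 0.8815) = 0.199.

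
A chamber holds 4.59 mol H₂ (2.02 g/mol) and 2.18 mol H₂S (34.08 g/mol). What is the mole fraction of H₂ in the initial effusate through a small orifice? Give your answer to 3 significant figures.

0.896

Rate_i ∝ x_i/√M_i (Graham's law weighted by mole fraction), so the effusate composition follows n_i/√M_i.
Mole fraction of H₂ in the effusate = (n_H₂/√M_H₂) / (n_H₂/√M_H₂ + n_H₂S/√M_H₂S)
= (4.59/√2.02) / (4.59/√2.02 + 2.18/√34.08) = 3.230/(3.230 + 0.3734) = 0.896.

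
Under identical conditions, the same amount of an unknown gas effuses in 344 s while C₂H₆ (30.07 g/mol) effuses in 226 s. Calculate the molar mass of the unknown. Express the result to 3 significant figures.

Using Graham's law: t_X/t_C₂H₆ = √(M_X/M_C₂H₆).
344/226 = 1.522 = √(M_X/30.07)
M_X = 30.07 × 1.522² = 30.07 × 2.317 = 69.7 g/mol

69.7 g/mol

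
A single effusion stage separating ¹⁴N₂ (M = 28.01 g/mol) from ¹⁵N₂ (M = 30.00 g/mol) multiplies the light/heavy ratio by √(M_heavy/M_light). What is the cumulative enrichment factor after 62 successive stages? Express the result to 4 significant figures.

8.396

After 62 stages the ratio has grown by (√(30.00/28.01))^62 = (30.00/28.01)^(62/2).
= 1.07105^31 = 8.396.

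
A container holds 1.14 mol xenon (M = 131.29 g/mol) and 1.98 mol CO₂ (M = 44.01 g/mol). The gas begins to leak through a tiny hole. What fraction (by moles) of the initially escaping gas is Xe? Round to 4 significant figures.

Effusion rate of each component ∝ n_i/√M_i (partial pressure × 1/√M).
x_Xe(eff) = (n_Xe/√M_Xe) / (n_Xe/√M_Xe + n_CO₂/√M_CO₂)
= (1.14/√131.29) / (1.14/√131.29 + 1.98/√44.01) = 0.09949/(0.09949 + 0.2985) = 0.2500.

0.2500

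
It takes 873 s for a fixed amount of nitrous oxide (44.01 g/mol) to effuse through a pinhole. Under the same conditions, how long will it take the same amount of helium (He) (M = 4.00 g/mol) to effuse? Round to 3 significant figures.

263 s

Using Graham's law: t_He/t_N₂O = √(M_He/M_N₂O) = √(4.00/44.01) = √0.09089 = 0.3015.
So the time for He is 873 × 0.3015 = 263 s.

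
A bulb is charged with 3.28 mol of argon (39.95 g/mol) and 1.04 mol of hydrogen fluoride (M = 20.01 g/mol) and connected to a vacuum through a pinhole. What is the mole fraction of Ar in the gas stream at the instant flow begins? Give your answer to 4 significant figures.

0.6906

The effusion rate of species i is ∝ p_i/√M_i ∝ n_i/√M_i.
So x_Ar in the escaping gas = (n_Ar/√M_Ar) / Σ(n_i/√M_i)
= (3.28/√39.95) / (3.28/√39.95 + 1.04/√20.01) = 0.5189/(0.5189 + 0.2325) = 0.6906.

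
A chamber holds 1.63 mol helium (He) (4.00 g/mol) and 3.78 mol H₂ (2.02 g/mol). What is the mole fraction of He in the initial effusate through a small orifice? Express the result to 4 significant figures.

Each component's effusion rate ∝ (its partial pressure)·(1/√M) ∝ n_i/√M_i.
x_He(eff) = (n_He/√M_He) / (n_He/√M_He + n_H₂/√M_H₂)
= (1.63/√4.00) / (1.63/√4.00 + 3.78/√2.02) = 0.8150/(0.8150 + 2.660) = 0.2346.

0.2346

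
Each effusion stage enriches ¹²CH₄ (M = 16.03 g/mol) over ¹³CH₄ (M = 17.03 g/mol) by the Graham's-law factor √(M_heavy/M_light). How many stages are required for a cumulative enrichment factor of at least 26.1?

Single-stage factor α = √(17.03/16.03), so ln α = ½ ln(1.06238) = 0.03026.
Need α^N ≥ 26.1 ⇒ N ≥ ln(26.1) / ln α = 3.262 / 0.03026 = 107.81.
So at least 108 stages are needed.

108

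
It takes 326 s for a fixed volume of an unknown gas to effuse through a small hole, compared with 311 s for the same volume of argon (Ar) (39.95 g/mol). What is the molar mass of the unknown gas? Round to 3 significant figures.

43.9 g/mol

Using Graham's law: t_X/t_Ar = √(M_X/M_Ar).
326/311 = 1.048 = √(M_X/39.95)
M_X = 39.95 × 1.048² = 39.95 × 1.099 = 43.9 g/mol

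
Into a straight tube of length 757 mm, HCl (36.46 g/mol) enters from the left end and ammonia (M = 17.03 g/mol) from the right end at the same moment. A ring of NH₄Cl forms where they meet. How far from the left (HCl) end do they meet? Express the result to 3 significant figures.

Distances travelled in equal time are proportional to diffusion rates, so d_HCl/d_NH₃ = √(M_NH₃/M_HCl) = √(17.03/36.46) = 0.6834.
With d_HCl + d_NH₃ = 757 mm, d_NH₃ = 757/(1 + 0.6834) = 449.7 mm.
d_HCl = 757 − 449.7 = 307 mm.

307 mm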